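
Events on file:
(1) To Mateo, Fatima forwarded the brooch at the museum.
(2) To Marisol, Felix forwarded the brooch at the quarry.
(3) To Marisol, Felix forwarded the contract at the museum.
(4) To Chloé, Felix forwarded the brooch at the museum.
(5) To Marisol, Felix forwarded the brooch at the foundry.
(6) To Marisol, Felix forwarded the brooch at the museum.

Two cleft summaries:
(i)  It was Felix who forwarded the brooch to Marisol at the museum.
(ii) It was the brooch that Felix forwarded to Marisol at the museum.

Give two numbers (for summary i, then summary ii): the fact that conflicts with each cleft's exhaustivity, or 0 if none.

0, 3

Summary (i) focuses "Felix" (the agent); background thing = the brooch, recipient = Marisol, setting = at the museum. No fact matches that background with a different agent, so 0.
Summary (ii) focuses "the brooch" (the thing); background agent = Felix, recipient = Marisol, setting = at the museum. Fact (3) matches that background with thing = the contract — refutes (ii).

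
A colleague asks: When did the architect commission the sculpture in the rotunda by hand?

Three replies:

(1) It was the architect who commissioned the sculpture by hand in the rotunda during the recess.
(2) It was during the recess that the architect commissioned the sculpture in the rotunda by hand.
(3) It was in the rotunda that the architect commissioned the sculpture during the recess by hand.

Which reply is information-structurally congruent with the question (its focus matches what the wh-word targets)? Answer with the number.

The question word "when" targets the time.
Option (1) clefts "the architect" — the subject (agent), not what was asked.
Option (2) clefts "during the recess" — that matches what the question asks about.
Option (3) clefts "in the rotunda" — the location, not what was asked.
So the congruent reply is (2).

2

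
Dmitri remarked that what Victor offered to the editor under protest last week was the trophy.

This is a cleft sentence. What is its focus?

In a pseudo-cleft "What ... was X", the post-copular constituent X is the focus.
Here the focus is "the trophy". The backgrounded (presupposed) material includes "Victor", "to the editor", "last week" and "under protest".

the trophy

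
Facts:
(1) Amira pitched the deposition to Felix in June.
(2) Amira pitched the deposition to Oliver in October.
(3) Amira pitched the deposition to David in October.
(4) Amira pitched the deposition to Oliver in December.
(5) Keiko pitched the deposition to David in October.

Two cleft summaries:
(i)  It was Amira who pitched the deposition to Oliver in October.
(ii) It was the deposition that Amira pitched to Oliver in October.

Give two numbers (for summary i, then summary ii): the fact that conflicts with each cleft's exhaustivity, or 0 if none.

(i): focus "Amira". No fact shares thing = the deposition, recipient = Oliver, setting = in October with a different agent. 0.
(ii): focus "the deposition". No fact shares agent = Amira, recipient = Oliver, setting = in October with a different thing. 0.

0, 0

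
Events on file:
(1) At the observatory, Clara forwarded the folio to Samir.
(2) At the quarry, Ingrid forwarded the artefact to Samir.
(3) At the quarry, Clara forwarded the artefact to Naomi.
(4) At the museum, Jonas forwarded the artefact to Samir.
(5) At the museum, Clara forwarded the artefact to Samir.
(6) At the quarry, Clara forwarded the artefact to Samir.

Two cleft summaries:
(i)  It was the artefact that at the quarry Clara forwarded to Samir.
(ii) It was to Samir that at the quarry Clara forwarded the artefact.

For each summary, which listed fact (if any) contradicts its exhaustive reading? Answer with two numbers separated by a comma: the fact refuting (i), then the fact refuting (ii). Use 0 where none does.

0, 3

(i): focus "the artefact". No fact shares Clara as agent and Samir as recipient and at the quarry as setting with a different thing. 0.
(ii): focus "Samir". Looking for Clara as agent and the artefact as thing and at the quarry as setting with some other recipient — fact (3) has Naomi there. Refuted.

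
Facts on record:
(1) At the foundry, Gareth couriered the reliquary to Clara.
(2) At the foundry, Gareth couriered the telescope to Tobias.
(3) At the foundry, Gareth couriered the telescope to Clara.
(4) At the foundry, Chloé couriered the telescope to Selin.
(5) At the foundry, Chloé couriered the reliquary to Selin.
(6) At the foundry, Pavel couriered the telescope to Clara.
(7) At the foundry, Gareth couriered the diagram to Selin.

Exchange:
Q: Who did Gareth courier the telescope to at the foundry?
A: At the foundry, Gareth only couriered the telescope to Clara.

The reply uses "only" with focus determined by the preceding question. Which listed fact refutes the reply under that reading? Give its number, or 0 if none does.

2

The question "Who did ... to ...?" targets the recipient, so in the reply the focus falls on "Clara".
So "only" ranges over recipients; the rest (same agent, thing, setting (Gareth / the telescope / at the foundry)) is presupposed.
Fact (2) shares the background with a different recipient (Tobias) — counterexample.
(Fact (1) would refute a reading with focus on the thing — but that is not what the question asks.)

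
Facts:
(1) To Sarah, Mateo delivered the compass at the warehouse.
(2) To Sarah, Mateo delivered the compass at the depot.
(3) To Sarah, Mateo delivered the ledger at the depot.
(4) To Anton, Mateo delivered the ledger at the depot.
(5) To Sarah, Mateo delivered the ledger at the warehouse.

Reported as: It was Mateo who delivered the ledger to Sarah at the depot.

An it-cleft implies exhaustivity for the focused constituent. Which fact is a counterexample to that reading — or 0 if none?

The cleft puts "Mateo" in focus and presupposes the open proposition with same thing, recipient, setting (the ledger / Sarah / at the depot).
The exhaustive reading says no other agent fits that background.
Every other fact differs from the presupposition on some backgrounded slot, so none challenges the exhaustivity.

0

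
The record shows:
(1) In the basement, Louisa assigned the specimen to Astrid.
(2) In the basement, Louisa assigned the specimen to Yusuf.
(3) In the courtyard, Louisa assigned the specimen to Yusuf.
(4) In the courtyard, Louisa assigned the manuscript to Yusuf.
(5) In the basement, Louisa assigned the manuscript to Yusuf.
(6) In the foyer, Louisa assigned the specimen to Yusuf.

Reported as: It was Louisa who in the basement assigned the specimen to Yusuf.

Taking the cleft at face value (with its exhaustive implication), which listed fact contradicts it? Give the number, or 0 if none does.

0

The cleft puts "Louisa" in focus and presupposes the open proposition with thing = the specimen, recipient = Yusuf, setting = in the basement.
The exhaustive reading says no other agent fits that background.
Every other fact differs from the presupposition on some backgrounded slot, so none challenges the exhaustivity.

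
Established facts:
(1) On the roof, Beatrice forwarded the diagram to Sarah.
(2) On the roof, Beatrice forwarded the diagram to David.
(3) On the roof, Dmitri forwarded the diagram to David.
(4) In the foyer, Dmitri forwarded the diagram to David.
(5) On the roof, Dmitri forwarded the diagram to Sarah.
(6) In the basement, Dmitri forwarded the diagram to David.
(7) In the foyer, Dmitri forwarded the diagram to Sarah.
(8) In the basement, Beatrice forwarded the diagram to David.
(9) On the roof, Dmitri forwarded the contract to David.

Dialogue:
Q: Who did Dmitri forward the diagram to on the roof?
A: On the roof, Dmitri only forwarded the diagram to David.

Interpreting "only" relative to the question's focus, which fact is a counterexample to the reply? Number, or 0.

5

The question "Who did ... to ...?" targets the recipient, so in the reply the focus falls on "David".
So "only" ranges over recipients; the rest (same agent, thing, setting (Dmitri / the diagram / on the roof)) is presupposed.
Fact (5) keeps same agent, thing, setting (Dmitri / the diagram / on the roof) but has recipient = Sarah; that refutes the reply.
(Fact (9) would refute a reading with focus on the thing — but that is not what the question asks.)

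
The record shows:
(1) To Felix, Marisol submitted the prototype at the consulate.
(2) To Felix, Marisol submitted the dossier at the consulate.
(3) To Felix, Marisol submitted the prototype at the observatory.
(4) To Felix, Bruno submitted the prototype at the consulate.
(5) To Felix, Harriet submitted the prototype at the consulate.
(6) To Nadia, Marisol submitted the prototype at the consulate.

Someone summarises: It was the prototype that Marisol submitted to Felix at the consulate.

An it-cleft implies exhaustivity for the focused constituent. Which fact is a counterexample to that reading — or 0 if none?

The cleft puts "the prototype" in focus and presupposes the open proposition with same agent, recipient, setting (Marisol / Felix / at the consulate).
The exhaustive reading says no other thing fits that background.
Fact (2) shares the background but with thing = the dossier; exhaustivity is violated.

2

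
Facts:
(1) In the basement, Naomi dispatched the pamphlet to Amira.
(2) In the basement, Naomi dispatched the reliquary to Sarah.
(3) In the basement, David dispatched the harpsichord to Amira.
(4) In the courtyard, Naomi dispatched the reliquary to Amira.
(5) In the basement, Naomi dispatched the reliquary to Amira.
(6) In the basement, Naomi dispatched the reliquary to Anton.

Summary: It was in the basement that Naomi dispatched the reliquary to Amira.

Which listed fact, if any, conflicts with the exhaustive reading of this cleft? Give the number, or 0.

The cleft puts "in the basement" in focus and presupposes the open proposition with agent = Naomi, thing = the reliquary, recipient = Amira.
The exhaustive reading says no other setting fits that background.
But fact (4) also has agent = Naomi, thing = the reliquary, recipient = Amira, with setting = in the courtyard — so the exhaustive reading fails.

4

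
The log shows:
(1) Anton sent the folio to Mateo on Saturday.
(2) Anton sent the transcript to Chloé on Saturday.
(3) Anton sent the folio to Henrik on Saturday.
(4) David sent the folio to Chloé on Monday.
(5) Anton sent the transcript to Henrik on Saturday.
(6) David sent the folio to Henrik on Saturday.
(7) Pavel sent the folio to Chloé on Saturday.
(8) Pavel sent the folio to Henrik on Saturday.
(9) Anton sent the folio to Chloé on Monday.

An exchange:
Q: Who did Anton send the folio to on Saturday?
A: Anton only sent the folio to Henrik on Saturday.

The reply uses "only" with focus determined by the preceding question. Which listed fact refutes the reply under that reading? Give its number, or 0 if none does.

The question "Who did ... to ...?" targets the recipient, so in the reply the focus falls on "Henrik".
"Only" then excludes alternative recipients while the background — agent = Anton, thing = the folio, setting = on Saturday — is held fixed.
Fact (1) shares the background with a different recipient (Mateo) — counterexample.
(Fact (5) would refute a reading with focus on the thing — but that is not what the question asks.)

1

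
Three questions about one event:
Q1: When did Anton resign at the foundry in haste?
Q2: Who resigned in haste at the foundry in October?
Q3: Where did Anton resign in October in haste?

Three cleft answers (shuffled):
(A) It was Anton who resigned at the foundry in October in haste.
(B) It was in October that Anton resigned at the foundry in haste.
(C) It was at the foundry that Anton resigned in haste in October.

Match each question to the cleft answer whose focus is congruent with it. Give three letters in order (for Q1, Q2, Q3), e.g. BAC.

Q1 asks about the time; cleft (B) focuses "in October", which is the time — so Q1 → B.
Q2 asks about the subject (agent); cleft (A) focuses "Anton", which is the subject (agent) — so Q2 → A.
Q3 asks about the location; cleft (C) focuses "at the foundry", which is the location — so Q3 → C.
Mapping: Q1→B, Q2→A, Q3→C.

BAC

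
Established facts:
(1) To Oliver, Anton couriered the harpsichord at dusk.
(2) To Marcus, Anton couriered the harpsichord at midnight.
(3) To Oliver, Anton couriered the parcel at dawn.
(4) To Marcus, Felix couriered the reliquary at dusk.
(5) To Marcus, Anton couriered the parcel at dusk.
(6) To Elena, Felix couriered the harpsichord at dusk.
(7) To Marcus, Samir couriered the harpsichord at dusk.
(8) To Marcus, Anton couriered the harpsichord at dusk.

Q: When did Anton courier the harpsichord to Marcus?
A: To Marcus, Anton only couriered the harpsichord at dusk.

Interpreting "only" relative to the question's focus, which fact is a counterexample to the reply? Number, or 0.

2

Answering "When did ...?" puts focus on the setting — here, "at dusk".
So "only" ranges over settings; the rest (agent = Anton, thing = the harpsichord, recipient = Marcus) is presupposed.
Fact (2) keeps agent = Anton, thing = the harpsichord, recipient = Marcus but has setting = at midnight; that refutes the reply.
(Fact (5) would refute a reading with focus on the thing — but that is not what the question asks.)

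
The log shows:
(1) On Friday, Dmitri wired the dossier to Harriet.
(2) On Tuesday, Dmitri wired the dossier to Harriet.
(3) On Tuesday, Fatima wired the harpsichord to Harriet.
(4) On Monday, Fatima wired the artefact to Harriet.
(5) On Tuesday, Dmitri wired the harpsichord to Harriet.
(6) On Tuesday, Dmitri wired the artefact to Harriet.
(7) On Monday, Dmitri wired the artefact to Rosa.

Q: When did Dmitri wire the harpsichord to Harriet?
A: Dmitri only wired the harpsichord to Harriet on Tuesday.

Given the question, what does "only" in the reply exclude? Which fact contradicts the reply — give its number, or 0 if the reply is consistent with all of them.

0

The question "When did ...?" targets the setting, so in the reply the focus falls on "on Tuesday".
So "only" ranges over settings; the rest (Dmitri as agent and the harpsichord as thing and Harriet as recipient) is presupposed.
No fact keeps Dmitri as agent and the harpsichord as thing and Harriet as recipient while changing the setting; every other fact differs on something backgrounded. The reply stands.
(Fact (2) would refute a reading with focus on the thing — but that is not what the question asks.)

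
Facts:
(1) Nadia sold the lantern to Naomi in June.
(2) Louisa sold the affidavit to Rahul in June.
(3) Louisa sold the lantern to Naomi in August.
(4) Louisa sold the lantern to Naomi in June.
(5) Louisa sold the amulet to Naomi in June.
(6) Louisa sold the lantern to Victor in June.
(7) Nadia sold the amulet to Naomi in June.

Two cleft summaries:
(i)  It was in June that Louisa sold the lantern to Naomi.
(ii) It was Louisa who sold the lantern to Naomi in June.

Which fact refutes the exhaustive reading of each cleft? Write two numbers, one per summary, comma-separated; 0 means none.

(i): focus "in June". Looking for Louisa as agent and the lantern as thing and Naomi as recipient with some other setting — fact (3) has in August there. Refuted.
(ii): focus "Louisa". Looking for the lantern as thing and Naomi as recipient and in June as setting with some other agent — fact (1) has Nadia there. Refuted.

3, 1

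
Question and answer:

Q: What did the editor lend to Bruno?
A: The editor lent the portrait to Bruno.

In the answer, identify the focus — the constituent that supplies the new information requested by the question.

the portrait

The wh-word "what" asks about the direct object.
In the answer, "the editor" and "to Bruno" are given — repeated from the question.
The constituent filling the direct object gap is "the portrait"; that is the focus and would carry nuclear stress.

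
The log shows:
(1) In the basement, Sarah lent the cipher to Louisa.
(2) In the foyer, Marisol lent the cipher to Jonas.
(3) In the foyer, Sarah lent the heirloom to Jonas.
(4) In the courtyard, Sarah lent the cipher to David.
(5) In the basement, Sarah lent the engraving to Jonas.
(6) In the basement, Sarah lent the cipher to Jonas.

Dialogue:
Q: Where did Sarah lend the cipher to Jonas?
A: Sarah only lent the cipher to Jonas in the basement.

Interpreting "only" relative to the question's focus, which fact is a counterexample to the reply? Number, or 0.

0

Answering "Where did ...?" puts focus on the setting — here, "in the basement".
So "only" ranges over settings; the rest (same agent, thing, recipient (Sarah / the cipher / Jonas)) is presupposed.
No fact keeps same agent, thing, recipient (Sarah / the cipher / Jonas) while changing the setting; every other fact differs on something backgrounded. The reply stands.
(Fact (1) would refute a reading with focus on the recipient — but that is not what the question asks.)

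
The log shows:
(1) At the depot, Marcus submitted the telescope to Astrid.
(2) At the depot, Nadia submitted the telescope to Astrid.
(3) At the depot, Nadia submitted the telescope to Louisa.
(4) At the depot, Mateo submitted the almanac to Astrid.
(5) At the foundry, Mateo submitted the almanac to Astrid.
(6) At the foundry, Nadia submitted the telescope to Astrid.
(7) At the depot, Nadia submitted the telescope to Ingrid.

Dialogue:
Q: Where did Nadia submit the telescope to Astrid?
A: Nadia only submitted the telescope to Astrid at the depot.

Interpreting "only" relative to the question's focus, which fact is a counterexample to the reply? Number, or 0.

The question "Where did ...?" targets the setting, so in the reply the focus falls on "at the depot".
So "only" ranges over settings; the rest (Nadia as agent and the telescope as thing and Astrid as recipient) is presupposed.
Fact (6) shares the background with a different setting (at the foundry) — counterexample.
(Fact (3) would refute a reading with focus on the recipient — but that is not what the question asks.)

6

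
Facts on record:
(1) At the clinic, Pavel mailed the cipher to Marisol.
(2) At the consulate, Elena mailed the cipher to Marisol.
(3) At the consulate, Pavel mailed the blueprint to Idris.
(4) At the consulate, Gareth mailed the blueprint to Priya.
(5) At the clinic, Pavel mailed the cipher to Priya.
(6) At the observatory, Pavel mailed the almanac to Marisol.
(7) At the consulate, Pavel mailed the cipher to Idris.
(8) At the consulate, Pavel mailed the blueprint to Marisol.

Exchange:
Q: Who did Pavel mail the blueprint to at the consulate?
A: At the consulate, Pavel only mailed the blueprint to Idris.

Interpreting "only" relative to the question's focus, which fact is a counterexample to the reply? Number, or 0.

The question "Who did ... to ...?" targets the recipient, so in the reply the focus falls on "Idris".
So "only" ranges over recipients; the rest (Pavel as agent and the blueprint as thing and at the consulate as setting) is presupposed.
Fact (8) keeps Pavel as agent and the blueprint as thing and at the consulate as setting but has recipient = Marisol; that refutes the reply.
(Fact (7) would refute a reading with focus on the thing — but that is not what the question asks.)

8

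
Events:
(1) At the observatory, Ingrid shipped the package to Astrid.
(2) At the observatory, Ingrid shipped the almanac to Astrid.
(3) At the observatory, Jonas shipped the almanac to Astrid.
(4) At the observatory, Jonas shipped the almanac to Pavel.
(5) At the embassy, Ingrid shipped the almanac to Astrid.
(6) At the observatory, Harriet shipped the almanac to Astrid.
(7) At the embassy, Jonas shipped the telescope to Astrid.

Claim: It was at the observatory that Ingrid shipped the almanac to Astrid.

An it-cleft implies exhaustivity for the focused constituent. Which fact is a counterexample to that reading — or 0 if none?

5

Focus of the cleft: "at the observatory" (the setting). Presupposed background: Ingrid as agent and the almanac as thing and Astrid as recipient.
The exhaustive reading says no other setting fits that background.
Fact (5) shares the background but with setting = at the embassy; exhaustivity is violated.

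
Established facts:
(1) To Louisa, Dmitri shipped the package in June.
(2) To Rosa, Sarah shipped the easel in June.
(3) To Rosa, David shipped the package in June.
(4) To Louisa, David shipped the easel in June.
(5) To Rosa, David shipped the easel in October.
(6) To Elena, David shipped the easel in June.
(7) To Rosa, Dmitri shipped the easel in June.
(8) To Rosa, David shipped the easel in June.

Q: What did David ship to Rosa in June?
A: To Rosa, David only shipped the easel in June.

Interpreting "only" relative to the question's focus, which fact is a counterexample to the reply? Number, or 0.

Answering "What did ...?" puts focus on the thing — here, "the easel".
"Only" then excludes alternative things while the background — agent = David, recipient = Rosa, setting = in June — is held fixed.
Fact (3) keeps agent = David, recipient = Rosa, setting = in June but has thing = the package; that refutes the reply.
(Fact (4) would refute a reading with focus on the recipient — but that is not what the question asks.)

3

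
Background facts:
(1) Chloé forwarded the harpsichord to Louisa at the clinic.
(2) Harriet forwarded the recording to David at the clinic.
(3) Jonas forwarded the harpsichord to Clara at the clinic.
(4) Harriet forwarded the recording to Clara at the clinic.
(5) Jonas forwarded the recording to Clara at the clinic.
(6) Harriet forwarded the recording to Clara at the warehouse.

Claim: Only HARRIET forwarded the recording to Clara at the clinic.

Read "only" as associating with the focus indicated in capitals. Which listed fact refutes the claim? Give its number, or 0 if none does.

5

Focus (in capitals) is "Harriet" — the agent. "Only" excludes alternative agents while holding fixed the recording as thing and Clara as recipient and at the clinic as setting.
Fact (5) matches on the recording as thing and Clara as recipient and at the clinic as setting, but has agent = Jonas instead. That refutes the claim.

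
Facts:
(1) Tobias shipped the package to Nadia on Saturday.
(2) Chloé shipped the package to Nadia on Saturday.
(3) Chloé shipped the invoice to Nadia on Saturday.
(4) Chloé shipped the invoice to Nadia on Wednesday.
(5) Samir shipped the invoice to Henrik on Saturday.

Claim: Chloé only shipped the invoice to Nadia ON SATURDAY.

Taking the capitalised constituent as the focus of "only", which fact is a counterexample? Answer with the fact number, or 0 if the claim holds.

4

Focus (in capitals) is "on Saturday" — the setting. "Only" excludes alternative settings while holding fixed agent = Chloé, thing = the invoice, recipient = Nadia.
Fact (4) shares the background but differs in setting (on Wednesday) — a counterexample.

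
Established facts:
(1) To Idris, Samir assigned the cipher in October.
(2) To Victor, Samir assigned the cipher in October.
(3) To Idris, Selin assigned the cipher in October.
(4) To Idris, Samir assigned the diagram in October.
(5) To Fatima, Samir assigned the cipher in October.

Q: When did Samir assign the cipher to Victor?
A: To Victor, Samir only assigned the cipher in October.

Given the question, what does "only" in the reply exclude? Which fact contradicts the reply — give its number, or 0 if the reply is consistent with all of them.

0

The question "When did ...?" targets the setting, so in the reply the focus falls on "in October".
So "only" ranges over settings; the rest (same agent, thing, recipient (Samir / the cipher / Victor)) is presupposed.
No listed fact shares that background with another setting. Nothing contradicts the reply.
(Fact (1) would refute a reading with focus on the recipient — but that is not what the question asks.)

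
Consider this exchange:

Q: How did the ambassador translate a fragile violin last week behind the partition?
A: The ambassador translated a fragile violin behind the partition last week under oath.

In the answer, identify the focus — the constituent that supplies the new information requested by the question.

The wh-word "how" asks about the manner.
In the answer, "the ambassador", "a fragile violin", "last week" and "behind the partition" are given — repeated from the question.
The constituent filling the manner gap is "under oath"; that is the focus and would carry nuclear stress.

under oath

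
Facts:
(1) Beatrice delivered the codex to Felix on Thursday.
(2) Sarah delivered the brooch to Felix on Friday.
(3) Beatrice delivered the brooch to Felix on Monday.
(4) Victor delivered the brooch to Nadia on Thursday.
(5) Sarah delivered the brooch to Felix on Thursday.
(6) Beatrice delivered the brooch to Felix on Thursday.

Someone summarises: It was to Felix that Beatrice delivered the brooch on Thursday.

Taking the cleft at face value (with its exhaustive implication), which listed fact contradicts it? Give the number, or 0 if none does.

The cleft puts "Felix" in focus and presupposes the open proposition with Beatrice as agent and the brooch as thing and on Thursday as setting.
The exhaustive reading says no other recipient fits that background.
No listed fact matches the background with a different recipient. Exhaustivity holds.

0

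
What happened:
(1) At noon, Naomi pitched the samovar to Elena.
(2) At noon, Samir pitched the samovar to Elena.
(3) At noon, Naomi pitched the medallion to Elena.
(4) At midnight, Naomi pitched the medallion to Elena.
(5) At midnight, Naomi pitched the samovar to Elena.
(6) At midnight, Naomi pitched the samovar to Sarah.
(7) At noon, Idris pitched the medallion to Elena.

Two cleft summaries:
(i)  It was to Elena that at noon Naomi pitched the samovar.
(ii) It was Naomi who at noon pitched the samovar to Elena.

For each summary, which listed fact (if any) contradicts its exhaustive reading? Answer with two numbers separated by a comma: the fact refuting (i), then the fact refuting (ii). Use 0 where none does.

(i): focus "Elena". No fact shares agent = Naomi, thing = the samovar, setting = at noon with a different recipient. 0.
(ii): focus "Naomi". Looking for thing = the samovar, recipient = Elena, setting = at noon with some other agent — fact (2) has Samir there. Refuted.

0, 2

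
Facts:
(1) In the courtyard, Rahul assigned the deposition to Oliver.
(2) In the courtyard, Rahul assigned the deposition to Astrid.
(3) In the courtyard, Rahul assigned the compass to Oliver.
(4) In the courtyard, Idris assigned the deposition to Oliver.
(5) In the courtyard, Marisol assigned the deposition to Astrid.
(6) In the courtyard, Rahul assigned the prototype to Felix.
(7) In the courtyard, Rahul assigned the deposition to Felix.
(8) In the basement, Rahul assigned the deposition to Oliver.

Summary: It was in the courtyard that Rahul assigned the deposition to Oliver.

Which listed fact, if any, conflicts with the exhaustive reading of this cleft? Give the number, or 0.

8

Focus of the cleft: "in the courtyard" (the setting). Presupposed background: agent = Rahul, thing = the deposition, recipient = Oliver.
Exhaustivity: in the courtyard is the only setting satisfying that background.
Fact (8) shares the background but with setting = in the basement; exhaustivity is violated.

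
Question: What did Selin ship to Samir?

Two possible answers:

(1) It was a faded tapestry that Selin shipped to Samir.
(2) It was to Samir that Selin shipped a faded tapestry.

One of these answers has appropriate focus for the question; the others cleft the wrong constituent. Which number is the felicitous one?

1

The question word "what" targets the direct object.
Option (1) clefts "a faded tapestry" — that matches what the question asks about.
Option (2) clefts "to Samir" — the recipient, not what was asked.
So the congruent reply is (1).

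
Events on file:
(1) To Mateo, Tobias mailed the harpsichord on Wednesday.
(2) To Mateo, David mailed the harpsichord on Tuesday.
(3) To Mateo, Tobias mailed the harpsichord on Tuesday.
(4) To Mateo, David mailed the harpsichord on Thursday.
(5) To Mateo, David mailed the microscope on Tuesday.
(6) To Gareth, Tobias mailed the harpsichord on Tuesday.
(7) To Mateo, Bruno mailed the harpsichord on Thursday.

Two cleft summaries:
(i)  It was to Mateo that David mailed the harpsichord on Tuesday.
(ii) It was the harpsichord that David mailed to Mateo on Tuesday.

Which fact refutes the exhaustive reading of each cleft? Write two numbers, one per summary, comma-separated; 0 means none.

0, 5

Summary (i) focuses "Mateo" (the recipient); background agent = David, thing = the harpsichord, setting = on Tuesday. No fact matches that background with a different recipient, so 0.
Summary (ii) focuses "the harpsichord" (the thing); background agent = David, recipient = Mateo, setting = on Tuesday. Fact (5) matches that background with thing = the microscope — refutes (ii).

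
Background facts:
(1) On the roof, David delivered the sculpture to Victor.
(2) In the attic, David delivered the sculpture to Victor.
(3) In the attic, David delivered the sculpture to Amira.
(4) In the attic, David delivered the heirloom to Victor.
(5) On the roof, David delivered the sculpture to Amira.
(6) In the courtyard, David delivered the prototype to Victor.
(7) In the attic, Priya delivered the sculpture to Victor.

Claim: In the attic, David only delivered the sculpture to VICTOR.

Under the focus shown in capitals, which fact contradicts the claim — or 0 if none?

3

Focus (in capitals) is "Victor" — the recipient. "Only" excludes alternative recipients while holding fixed David as agent and the sculpture as thing and in the attic as setting.
Fact (3) matches on David as agent and the sculpture as thing and in the attic as setting, but has recipient = Amira instead. That refutes the claim.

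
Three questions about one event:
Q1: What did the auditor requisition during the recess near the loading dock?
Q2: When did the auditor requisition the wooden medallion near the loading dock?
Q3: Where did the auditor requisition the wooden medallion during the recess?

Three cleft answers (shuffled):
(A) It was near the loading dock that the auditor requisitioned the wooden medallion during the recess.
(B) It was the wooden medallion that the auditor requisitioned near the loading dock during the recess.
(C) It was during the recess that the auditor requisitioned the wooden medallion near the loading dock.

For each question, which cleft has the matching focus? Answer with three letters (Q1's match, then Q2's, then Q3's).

Q1 asks about the direct object; cleft (B) focuses "the wooden medallion", which is the direct object — so Q1 → B.
Q2 asks about the time; cleft (C) focuses "during the recess", which is the time — so Q2 → C.
Q3 asks about the location; cleft (A) focuses "near the loading dock", which is the location — so Q3 → A.
Mapping: Q1→B, Q2→C, Q3→A.

BCA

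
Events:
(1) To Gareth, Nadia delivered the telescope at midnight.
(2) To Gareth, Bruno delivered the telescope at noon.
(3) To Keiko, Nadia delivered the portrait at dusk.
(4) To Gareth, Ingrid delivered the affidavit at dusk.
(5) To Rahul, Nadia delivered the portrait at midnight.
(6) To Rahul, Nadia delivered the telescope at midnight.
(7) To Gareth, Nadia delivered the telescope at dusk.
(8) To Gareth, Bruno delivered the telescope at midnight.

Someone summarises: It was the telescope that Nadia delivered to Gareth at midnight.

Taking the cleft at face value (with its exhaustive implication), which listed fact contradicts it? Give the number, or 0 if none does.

0

Focus of the cleft: "the telescope" (the thing). Presupposed background: agent = Nadia, recipient = Gareth, setting = at midnight.
Exhaustivity: the telescope is the only thing satisfying that background.
Every other fact differs from the presupposition on some backgrounded slot, so none challenges the exhaustivity.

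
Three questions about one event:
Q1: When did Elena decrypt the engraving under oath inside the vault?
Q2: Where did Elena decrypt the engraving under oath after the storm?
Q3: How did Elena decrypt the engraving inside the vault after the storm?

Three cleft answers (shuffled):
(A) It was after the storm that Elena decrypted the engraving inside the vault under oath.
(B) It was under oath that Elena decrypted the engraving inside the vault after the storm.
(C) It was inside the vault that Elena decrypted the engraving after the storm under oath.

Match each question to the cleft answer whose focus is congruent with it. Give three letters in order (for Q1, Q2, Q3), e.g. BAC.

ACB

Q1 asks about the time; cleft (A) focuses "after the storm", which is the time — so Q1 → A.
Q2 asks about the location; cleft (C) focuses "inside the vault", which is the location — so Q2 → C.
Q3 asks about the manner; cleft (B) focuses "under oath", which is the manner — so Q3 → B.
Mapping: Q1→A, Q2→C, Q3→B.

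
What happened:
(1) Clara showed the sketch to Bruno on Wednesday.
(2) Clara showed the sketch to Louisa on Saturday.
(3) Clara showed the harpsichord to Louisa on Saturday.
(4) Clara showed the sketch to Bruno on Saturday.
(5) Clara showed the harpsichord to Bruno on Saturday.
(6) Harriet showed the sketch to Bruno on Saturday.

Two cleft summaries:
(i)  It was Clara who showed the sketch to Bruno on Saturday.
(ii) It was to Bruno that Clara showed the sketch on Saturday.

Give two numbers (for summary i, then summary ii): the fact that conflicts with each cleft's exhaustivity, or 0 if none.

6, 2

(i): focus "Clara". Looking for thing = the sketch, recipient = Bruno, setting = on Saturday with some other agent — fact (6) has Harriet there. Refuted.
(ii): focus "Bruno". Looking for agent = Clara, thing = the sketch, setting = on Saturday with some other recipient — fact (2) has Louisa there. Refuted.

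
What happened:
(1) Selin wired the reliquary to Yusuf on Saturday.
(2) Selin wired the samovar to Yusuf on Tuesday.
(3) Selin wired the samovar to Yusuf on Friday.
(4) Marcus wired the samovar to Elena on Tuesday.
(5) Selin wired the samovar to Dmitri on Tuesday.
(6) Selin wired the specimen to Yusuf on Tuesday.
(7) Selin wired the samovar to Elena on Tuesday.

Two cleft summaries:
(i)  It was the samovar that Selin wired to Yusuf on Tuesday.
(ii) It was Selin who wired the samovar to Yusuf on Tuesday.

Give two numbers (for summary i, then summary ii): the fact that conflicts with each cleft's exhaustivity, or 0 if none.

6, 0

(i): focus "the samovar". Looking for Selin as agent and Yusuf as recipient and on Tuesday as setting with some other thing — fact (6) has the specimen there. Refuted.
(ii): focus "Selin". No fact shares the samovar as thing and Yusuf as recipient and on Tuesday as setting with a different agent. 0.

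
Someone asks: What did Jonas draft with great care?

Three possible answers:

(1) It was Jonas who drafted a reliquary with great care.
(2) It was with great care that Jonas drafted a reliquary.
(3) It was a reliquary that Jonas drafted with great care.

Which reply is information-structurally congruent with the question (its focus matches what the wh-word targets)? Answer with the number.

3

The question word "what" targets the direct object.
Option (1) clefts "Jonas" — the subject (agent), not what was asked.
Option (2) clefts "with great care" — the manner, not what was asked.
Option (3) clefts "a reliquary" — that matches what the question asks about.
So the congruent reply is (3).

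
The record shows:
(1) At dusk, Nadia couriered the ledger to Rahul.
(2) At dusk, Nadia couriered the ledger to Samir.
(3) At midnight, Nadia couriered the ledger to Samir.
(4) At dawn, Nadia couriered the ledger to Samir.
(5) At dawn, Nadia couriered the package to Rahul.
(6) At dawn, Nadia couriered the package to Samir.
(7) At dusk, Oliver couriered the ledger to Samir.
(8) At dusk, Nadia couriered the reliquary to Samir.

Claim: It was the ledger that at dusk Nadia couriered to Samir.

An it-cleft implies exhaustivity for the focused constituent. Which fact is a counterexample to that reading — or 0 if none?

Focus of the cleft: "the ledger" (the thing). Presupposed background: Nadia as agent and Samir as recipient and at dusk as setting.
The exhaustive reading says no other thing fits that background.
Fact (8) shares the background but with thing = the reliquary; exhaustivity is violated.

8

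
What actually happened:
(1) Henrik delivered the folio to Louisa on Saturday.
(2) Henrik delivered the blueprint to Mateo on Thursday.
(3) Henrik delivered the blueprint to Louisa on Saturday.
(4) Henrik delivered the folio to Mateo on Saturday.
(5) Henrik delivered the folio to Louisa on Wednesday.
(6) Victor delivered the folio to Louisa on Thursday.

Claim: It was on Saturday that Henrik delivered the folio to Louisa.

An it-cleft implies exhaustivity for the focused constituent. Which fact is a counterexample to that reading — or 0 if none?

Focus of the cleft: "on Saturday" (the setting). Presupposed background: Henrik as agent and the folio as thing and Louisa as recipient.
The exhaustive reading says no other setting fits that background.
But fact (5) also has Henrik as agent and the folio as thing and Louisa as recipient, with setting = on Wednesday — so the exhaustive reading fails.

5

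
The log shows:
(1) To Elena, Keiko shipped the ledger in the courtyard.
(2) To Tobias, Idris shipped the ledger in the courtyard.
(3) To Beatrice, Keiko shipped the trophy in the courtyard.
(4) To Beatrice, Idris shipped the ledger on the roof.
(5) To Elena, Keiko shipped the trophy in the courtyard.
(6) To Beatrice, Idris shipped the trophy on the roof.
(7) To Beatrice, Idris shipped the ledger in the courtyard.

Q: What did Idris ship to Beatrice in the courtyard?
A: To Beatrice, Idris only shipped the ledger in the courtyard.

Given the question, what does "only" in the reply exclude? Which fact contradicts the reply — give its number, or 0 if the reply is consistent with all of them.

The question "What did ...?" targets the thing, so in the reply the focus falls on "the ledger".
"Only" then excludes alternative things while the background — Idris as agent and Beatrice as recipient and in the courtyard as setting — is held fixed.
No fact keeps Idris as agent and Beatrice as recipient and in the courtyard as setting while changing the thing; every other fact differs on something backgrounded. The reply stands.
(Fact (2) would refute a reading with focus on the recipient — but that is not what the question asks.)

0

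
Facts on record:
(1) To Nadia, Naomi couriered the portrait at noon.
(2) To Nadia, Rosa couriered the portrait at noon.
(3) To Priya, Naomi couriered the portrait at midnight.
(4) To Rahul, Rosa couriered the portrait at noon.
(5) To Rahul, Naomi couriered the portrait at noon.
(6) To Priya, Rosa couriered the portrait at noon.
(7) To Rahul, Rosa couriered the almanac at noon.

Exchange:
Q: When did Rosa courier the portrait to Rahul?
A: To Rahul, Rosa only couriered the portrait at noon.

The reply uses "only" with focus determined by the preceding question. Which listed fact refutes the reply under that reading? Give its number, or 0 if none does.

The question "When did ...?" targets the setting, so in the reply the focus falls on "at noon".
"Only" then excludes alternative settings while the background — Rosa as agent and the portrait as thing and Rahul as recipient — is held fixed.
No fact keeps Rosa as agent and the portrait as thing and Rahul as recipient while changing the setting; every other fact differs on something backgrounded. The reply stands.
(Fact (7) would refute a reading with focus on the thing — but that is not what the question asks.)

0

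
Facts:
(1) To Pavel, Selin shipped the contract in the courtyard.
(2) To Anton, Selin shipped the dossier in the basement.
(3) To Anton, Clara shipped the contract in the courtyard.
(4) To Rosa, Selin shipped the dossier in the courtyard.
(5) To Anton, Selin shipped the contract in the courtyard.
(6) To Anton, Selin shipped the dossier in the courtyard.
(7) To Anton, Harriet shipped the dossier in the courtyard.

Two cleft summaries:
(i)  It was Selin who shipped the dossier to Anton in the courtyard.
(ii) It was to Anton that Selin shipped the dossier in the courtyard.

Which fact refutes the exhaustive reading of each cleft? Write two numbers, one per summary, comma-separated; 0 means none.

7, 4

(i): focus "Selin". Looking for the dossier as thing and Anton as recipient and in the courtyard as setting with some other agent — fact (7) has Harriet there. Refuted.
(ii): focus "Anton". Looking for Selin as agent and the dossier as thing and in the courtyard as setting with some other recipient — fact (4) has Rosa there. Refuted.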